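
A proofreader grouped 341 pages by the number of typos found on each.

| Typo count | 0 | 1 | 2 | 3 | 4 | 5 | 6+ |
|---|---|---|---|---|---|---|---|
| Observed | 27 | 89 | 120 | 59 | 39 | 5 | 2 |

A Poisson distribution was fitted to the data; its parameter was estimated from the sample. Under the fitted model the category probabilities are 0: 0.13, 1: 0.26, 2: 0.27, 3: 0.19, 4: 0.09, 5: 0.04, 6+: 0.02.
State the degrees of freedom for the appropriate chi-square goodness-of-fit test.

There are k = 7 categories and 1 parameter estimated from the data, so df = 7 − 1 − 1 = 5.

5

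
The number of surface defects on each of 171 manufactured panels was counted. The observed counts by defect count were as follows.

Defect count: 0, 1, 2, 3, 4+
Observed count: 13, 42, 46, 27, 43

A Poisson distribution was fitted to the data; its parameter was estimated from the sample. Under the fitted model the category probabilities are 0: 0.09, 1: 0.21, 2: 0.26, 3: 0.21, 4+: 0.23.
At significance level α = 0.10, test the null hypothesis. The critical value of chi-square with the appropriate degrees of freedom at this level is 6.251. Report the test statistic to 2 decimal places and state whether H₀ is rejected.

Expected counts E_i = n·p_i: 171×0.09 = 15.39, 171×0.21 = 35.91, 171×0.26 = 44.46, 171×0.21 = 35.91, 171×0.23 = 39.33.
χ² = (13−15.39)²/15.39 + (42−35.91)²/35.91 + (46−44.46)²/44.46 + (27−35.91)²/35.91 + (43−39.33)²/39.33
   = 0.371 + 1.033 + 0.053 + 2.211 + 0.342
Sum = 4.01
df = 3. Since 4.01 < 6.251, we do not reject H₀.

4.01; do not reject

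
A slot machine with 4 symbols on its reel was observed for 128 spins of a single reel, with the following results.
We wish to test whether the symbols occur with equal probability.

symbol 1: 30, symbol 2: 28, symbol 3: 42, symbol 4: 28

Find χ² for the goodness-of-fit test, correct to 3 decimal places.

Expected count for each of the 4 categories: 128/4 = 32.
cat           O        E   (O−E)²/E
symbol 1     30       32     0.1250
symbol 2     28       32     0.5000
symbol 3     42       32     3.1250
symbol 4     28       32     0.5000
Sum = 4.250

4.250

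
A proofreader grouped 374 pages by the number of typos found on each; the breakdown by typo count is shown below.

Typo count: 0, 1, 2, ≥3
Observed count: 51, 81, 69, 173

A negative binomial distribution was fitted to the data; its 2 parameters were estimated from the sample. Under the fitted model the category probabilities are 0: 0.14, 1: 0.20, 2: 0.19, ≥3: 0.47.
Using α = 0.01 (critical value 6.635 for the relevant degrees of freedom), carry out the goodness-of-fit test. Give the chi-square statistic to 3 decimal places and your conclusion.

Expected counts E_i = n·p_i: 374×0.14 = 52.36, 374×0.20 = 74.8, 374×0.19 = 71.06, 374×0.47 = 175.78.
0: (51 − 52.36)²/52.36 = 1.8496/52.36 = 0.0353
1: (81 − 74.8)²/74.8 = 38.44/74.8 = 0.5139
2: (69 − 71.06)²/71.06 = 4.2436/71.06 = 0.0597
≥3: (173 − 175.78)²/175.78 = 7.7284/175.78 = 0.0440
Sum = 0.653
df = 1. Since 0.653 < 6.635, we do not reject H₀.

0.653; do not reject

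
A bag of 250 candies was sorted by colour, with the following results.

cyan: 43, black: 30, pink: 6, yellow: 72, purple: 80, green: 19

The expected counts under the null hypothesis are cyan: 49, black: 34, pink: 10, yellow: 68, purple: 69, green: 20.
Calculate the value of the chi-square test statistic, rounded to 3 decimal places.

χ² = (43−49)²/49 + (30−34)²/34 + (6−10)²/10 + (72−68)²/68 + (80−69)²/69 + (19−20)²/20
   = 0.7347 + 0.4706 + 1.6000 + 0.2353 + 1.7536 + 0.0500
Sum = 4.844

4.844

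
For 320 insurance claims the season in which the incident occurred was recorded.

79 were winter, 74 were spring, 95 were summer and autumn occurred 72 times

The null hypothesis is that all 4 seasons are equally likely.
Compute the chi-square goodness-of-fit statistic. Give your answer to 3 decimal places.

4.075

Expected count for each of the 4 categories: 320/4 = 80.
χ² = (79−80)²/80 + (74−80)²/80 + (95−80)²/80 + (72−80)²/80
   = 0.0125 + 0.4500 + 2.8125 + 0.8000
Sum = 4.075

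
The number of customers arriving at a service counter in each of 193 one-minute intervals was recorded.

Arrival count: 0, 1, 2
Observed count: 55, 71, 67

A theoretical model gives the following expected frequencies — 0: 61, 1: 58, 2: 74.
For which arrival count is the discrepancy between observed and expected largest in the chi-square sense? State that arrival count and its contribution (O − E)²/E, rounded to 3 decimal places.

1, 2.914

χ² = (55−61)²/61 + (71−58)²/58 + (67−74)²/74
   = 0.5902 + 2.9138 + 0.6622
The largest term is for 1: 2.914.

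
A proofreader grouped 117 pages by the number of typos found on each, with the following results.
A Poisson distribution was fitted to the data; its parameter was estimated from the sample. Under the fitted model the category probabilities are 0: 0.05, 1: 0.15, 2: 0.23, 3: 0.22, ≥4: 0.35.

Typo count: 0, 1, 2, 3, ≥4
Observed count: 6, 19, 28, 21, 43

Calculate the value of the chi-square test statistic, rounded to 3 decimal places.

1.143

Expected counts E_i = n·p_i: 117×0.05 = 5.85, 117×0.15 = 17.55, 117×0.23 = 26.91, 117×0.22 = 25.74, 117×0.35 = 40.95.
χ² = (6−5.85)²/5.85 + (19−17.55)²/17.55 + (28−26.91)²/26.91 + (21−25.74)²/25.74 + (43−40.95)²/40.95
   = 0.0038 + 0.1198 + 0.0442 + 0.8729 + 0.1026
Sum = 1.143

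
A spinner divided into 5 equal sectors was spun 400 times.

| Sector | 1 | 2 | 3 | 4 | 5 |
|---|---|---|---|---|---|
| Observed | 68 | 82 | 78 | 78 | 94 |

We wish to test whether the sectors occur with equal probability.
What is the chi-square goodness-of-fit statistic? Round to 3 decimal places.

Expected count for each of the 5 categories: 400/5 = 80.
χ² = (68−80)²/80 + (82−80)²/80 + (78−80)²/80 + (78−80)²/80 + (94−80)²/80
   = 1.8000 + 0.0500 + 0.0500 + 0.0500 + 2.4500
Sum = 4.400

4.400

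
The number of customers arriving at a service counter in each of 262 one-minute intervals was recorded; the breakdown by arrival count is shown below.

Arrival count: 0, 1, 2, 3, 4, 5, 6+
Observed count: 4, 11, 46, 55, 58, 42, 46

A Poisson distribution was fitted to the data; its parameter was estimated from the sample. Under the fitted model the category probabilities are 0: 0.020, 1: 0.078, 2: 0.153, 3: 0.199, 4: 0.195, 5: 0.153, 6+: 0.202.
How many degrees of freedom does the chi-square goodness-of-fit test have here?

5

There are k = 7 categories and 1 parameter estimated from the data, so df = 7 − 1 − 1 = 5.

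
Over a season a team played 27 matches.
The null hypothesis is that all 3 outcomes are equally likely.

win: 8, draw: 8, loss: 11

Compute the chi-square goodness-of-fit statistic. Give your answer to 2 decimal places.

Under H₀ each category has probability 1/3, so each expected count is 27/3 = 9.
χ² = (8−9)²/9 + (8−9)²/9 + (11−9)²/9
   = 0.111 + 0.111 + 0.444
Sum = 0.67

0.67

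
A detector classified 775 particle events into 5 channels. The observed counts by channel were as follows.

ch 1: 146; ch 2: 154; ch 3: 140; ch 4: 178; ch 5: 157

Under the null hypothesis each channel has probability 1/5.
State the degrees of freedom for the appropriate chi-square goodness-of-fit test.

There are k = 5 categories and no parameters were estimated from the data, so df = 5 − 1 = 4.

4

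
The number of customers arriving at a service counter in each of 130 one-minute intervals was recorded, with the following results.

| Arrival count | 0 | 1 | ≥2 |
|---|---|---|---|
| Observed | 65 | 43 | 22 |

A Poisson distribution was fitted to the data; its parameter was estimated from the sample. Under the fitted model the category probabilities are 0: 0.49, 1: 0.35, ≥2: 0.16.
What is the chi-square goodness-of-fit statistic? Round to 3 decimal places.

Expected counts E_i = n·p_i: 130×0.49 = 63.7, 130×0.35 = 45.5, 130×0.16 = 20.8.
0: (65 − 63.7)²/63.7 = 1.69/63.7 = 0.0265
1: (43 − 45.5)²/45.5 = 6.25/45.5 = 0.1374
≥2: (22 − 20.8)²/20.8 = 1.44/20.8 = 0.0692
Sum = 0.233

0.233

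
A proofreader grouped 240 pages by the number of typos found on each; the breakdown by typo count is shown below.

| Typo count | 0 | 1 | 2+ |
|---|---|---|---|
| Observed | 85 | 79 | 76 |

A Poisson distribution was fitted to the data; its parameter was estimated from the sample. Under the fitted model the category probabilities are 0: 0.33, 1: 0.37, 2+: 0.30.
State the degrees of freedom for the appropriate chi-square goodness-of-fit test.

There are k = 3 categories and 1 parameter estimated from the data, so df = 3 − 1 − 1 = 1.

1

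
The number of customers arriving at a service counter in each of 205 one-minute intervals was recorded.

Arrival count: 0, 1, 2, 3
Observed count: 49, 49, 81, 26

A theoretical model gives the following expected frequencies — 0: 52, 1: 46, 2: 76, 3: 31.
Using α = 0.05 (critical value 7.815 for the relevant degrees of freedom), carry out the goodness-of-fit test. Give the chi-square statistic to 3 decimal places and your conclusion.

1.504; do not reject

0: (49 − 52)²/52 = 9/52 = 0.1731
1: (49 − 46)²/46 = 9/46 = 0.1957
2: (81 − 76)²/76 = 25/76 = 0.3289
3: (26 − 31)²/31 = 25/31 = 0.8065
Sum = 1.504
df = 3. Since 1.504 < 7.815, we do not reject H₀.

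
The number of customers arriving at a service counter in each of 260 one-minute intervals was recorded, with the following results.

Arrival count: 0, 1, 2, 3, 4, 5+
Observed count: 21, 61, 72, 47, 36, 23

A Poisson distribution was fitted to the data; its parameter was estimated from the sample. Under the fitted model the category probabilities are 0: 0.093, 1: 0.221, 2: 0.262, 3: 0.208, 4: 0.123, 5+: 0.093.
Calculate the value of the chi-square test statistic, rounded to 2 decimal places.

Expected counts E_i = n·p_i: 260×0.093 = 24.18, 260×0.221 = 57.46, 260×0.262 = 68.12, 260×0.208 = 54.08, 260×0.123 = 31.98, 260×0.093 = 24.18.
cat         O        E   (O−E)²/E
0          21    24.18      0.418
1          61    57.46      0.218
2          72    68.12      0.221
3          47    54.08      0.927
4          36    31.98      0.505
5+         23    24.18      0.058
Sum = 2.35

2.35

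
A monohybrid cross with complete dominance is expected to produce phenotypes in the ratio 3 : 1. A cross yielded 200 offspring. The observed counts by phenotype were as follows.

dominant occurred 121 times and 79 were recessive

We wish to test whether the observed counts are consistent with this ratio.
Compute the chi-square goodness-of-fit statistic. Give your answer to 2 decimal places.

Ratio total = 4. Expected counts: 200×3/4 = 150, 200×1/4 = 50.
dominant: (121 − 150)²/150 = 841/150 = 5.607
recessive: (79 − 50)²/50 = 841/50 = 16.820
Sum = 22.43

22.43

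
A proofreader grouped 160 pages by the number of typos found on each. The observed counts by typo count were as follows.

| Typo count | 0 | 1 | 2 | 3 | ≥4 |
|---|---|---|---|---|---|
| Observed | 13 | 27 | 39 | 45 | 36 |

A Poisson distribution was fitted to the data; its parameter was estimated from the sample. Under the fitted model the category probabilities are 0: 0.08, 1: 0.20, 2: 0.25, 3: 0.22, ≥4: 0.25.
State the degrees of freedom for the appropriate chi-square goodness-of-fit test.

3

There are k = 5 categories and 1 parameter estimated from the data, so df = 5 − 1 − 1 = 3.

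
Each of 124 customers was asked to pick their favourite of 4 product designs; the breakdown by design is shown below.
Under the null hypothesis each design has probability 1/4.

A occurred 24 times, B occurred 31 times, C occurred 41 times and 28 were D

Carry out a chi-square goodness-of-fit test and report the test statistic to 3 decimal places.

Under H₀ each category has probability 1/4, so each expected count is 124/4 = 31.
A: (24 − 31)²/31 = 49/31 = 1.5806
B: (31 − 31)²/31 = 0/31 = 0.0000
C: (41 − 31)²/31 = 100/31 = 3.2258
D: (28 − 31)²/31 = 9/31 = 0.2903
Sum = 5.097

5.097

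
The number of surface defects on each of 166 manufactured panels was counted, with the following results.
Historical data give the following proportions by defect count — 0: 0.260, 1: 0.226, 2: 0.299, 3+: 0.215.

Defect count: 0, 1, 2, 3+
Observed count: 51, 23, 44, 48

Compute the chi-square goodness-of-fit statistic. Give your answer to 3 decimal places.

Expected counts E_i = n·p_i: 166×0.260 = 43.16, 166×0.226 = 37.516, 166×0.299 = 49.634, 166×0.215 = 35.69.
0: (51 − 43.16)²/43.16 = 61.4656/43.16 = 1.4241
1: (23 − 37.516)²/37.516 = 210.714256/37.516 = 5.6167
2: (44 − 49.634)²/49.634 = 31.741956/49.634 = 0.6395
3+: (48 − 35.69)²/35.69 = 151.5361/35.69 = 4.2459
Sum = 11.926

11.926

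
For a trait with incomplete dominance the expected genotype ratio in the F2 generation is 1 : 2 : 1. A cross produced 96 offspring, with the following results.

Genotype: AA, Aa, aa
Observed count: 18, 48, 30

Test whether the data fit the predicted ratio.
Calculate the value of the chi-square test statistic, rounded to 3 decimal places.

Ratio total = 4. Expected counts: 96×1/4 = 24, 96×2/4 = 48, 96×1/4 = 24.
cat         O        E   (O−E)²/E
AA         18       24     1.5000
Aa         48       48     0.0000
aa         30       24     1.5000
Sum = 3.000

3.000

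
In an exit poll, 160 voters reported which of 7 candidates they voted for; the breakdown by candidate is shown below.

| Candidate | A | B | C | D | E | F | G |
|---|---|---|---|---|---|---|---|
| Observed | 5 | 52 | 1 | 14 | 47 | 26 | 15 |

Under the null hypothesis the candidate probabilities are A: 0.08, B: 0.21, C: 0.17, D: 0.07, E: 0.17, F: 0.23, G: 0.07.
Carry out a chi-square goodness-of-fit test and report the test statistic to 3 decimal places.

59.638

Expected counts E_i = n·p_i: 160×0.08 = 12.8, 160×0.21 = 33.6, 160×0.17 = 27.2, 160×0.07 = 11.2, 160×0.17 = 27.2, 160×0.23 = 36.8, 160×0.07 = 11.2.
χ² = (5−12.8)²/12.8 + (52−33.6)²/33.6 + (1−27.2)²/27.2 + (14−11.2)²/11.2 + (47−27.2)²/27.2 + (26−36.8)²/36.8 + (15−11.2)²/11.2
   = 4.7531 + 10.0762 + 25.2368 + 0.7000 + 14.4132 + 3.1696 + 1.2893
Sum = 59.638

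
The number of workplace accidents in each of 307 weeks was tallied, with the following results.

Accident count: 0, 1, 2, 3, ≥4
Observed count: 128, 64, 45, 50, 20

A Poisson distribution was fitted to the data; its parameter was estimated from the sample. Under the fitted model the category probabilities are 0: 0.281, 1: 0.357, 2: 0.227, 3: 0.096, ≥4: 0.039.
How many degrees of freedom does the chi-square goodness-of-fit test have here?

3

There are k = 5 categories and 1 parameter estimated from the data, so df = 5 − 1 − 1 = 3.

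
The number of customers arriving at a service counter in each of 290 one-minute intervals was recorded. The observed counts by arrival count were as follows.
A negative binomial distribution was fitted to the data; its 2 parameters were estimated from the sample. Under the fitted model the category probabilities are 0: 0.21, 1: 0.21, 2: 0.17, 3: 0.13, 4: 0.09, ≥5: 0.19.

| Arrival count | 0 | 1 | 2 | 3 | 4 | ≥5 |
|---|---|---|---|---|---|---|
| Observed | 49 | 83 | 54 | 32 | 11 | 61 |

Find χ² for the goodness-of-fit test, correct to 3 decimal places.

21.023

Expected counts E_i = n·p_i: 290×0.21 = 60.9, 290×0.21 = 60.9, 290×0.17 = 49.3, 290×0.13 = 37.7, 290×0.09 = 26.1, 290×0.19 = 55.1.
0: (49 − 60.9)²/60.9 = 141.61/60.9 = 2.3253
1: (83 − 60.9)²/60.9 = 488.41/60.9 = 8.0199
2: (54 − 49.3)²/49.3 = 22.09/49.3 = 0.4481
3: (32 − 37.7)²/37.7 = 32.49/37.7 = 0.8618
4: (11 − 26.1)²/26.1 = 228.01/26.1 = 8.7360
≥5: (61 − 55.1)²/55.1 = 34.81/55.1 = 0.6318
Sum = 21.023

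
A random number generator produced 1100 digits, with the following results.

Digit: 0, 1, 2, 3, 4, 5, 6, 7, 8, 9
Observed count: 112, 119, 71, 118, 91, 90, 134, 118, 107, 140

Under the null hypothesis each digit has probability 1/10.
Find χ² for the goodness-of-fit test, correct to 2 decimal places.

36.18

Under H₀ each category has probability 1/10, so each expected count is 1100/10 = 110.
χ² = (112−110)²/110 + (119−110)²/110 + (71−110)²/110 + (118−110)²/110 + (91−110)²/110 + (90−110)²/110 + (134−110)²/110 + (118−110)²/110 + (107−110)²/110 + (140−110)²/110
   = 0.036 + 0.736 + 13.827 + 0.582 + 3.282 + 3.636 + 5.236 + 0.582 + 0.082 + 8.182
Sum = 36.18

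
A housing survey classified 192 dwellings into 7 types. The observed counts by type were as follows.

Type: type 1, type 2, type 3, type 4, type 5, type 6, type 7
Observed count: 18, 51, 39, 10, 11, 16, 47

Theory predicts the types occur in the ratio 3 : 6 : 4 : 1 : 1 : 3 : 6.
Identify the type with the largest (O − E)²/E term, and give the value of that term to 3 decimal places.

type 6, 2.667

Ratio total = 24. Expected counts: 192×3/24 = 24, 192×6/24 = 48, 192×4/24 = 32, 192×1/24 = 8, 192×1/24 = 8, 192×3/24 = 24, 192×6/24 = 48.
χ² = (18−24)²/24 + (51−48)²/48 + (39−32)²/32 + (10−8)²/8 + (11−8)²/8 + (16−24)²/24 + (47−48)²/48
   = 1.5000 + 0.1875 + 1.5313 + 0.5000 + 1.1250 + 2.6667 + 0.0208
The largest term is for type 6: 2.667.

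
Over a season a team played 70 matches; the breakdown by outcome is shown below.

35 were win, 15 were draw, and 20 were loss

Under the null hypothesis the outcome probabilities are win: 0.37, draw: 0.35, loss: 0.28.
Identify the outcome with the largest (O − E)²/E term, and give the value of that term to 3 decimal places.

Expected counts E_i = n·p_i: 70×0.37 = 25.9, 70×0.35 = 24.5, 70×0.28 = 19.6.
win: (35 − 25.9)²/25.9 = 82.81/25.9 = 3.1973
draw: (15 − 24.5)²/24.5 = 90.25/24.5 = 3.6837
loss: (20 − 19.6)²/19.6 = 0.16/19.6 = 0.0082
The largest term is for draw: 3.684.

draw, 3.684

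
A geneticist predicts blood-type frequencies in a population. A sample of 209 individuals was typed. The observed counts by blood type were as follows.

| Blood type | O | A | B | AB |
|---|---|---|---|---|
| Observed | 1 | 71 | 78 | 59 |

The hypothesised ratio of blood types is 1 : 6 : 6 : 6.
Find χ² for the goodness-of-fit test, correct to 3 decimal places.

Ratio total = 19. Expected counts: 209×1/19 = 11, 209×6/19 = 66, 209×6/19 = 66, 209×6/19 = 66.
χ² = (1−11)²/11 + (71−66)²/66 + (78−66)²/66 + (59−66)²/66
   = 9.0909 + 0.3788 + 2.1818 + 0.7424
Sum = 12.394

12.394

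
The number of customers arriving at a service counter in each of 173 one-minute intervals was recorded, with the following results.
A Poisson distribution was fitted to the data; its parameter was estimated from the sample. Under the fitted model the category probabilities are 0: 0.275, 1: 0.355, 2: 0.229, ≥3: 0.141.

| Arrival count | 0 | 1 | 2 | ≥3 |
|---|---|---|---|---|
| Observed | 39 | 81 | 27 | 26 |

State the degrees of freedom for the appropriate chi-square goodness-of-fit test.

There are k = 4 categories and 1 parameter estimated from the data, so df = 4 − 1 − 1 = 2.

2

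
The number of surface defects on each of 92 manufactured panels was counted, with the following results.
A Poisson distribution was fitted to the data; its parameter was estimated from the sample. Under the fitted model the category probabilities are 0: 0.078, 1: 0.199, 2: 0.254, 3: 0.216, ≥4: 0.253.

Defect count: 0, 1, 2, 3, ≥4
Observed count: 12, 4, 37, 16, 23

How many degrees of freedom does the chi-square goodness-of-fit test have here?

There are k = 5 categories and 1 parameter estimated from the data, so df = 5 − 1 − 1 = 3.

3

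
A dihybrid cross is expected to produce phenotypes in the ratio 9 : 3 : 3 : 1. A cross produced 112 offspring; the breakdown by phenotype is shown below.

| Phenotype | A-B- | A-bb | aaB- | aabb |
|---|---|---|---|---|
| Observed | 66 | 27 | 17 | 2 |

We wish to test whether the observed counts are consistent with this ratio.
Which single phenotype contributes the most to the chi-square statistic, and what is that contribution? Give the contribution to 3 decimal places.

aabb, 3.571

Ratio total = 16. Expected counts: 112×9/16 = 63, 112×3/16 = 21, 112×3/16 = 21, 112×1/16 = 7.
cat         O        E   (O−E)²/E
A-B-       66       63     0.1429
A-bb       27       21     1.7143
aaB-       17       21     0.7619
aabb        2        7     3.5714
The largest term is for aabb: 3.571.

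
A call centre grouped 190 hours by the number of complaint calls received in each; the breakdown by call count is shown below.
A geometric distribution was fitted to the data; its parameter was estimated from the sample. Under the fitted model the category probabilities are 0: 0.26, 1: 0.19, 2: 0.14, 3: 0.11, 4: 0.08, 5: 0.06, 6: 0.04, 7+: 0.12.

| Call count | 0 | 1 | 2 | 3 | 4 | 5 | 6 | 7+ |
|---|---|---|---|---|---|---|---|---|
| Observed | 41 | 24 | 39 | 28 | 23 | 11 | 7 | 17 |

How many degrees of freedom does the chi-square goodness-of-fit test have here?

6

There are k = 8 categories and 1 parameter estimated from the data, so df = 8 − 1 − 1 = 6.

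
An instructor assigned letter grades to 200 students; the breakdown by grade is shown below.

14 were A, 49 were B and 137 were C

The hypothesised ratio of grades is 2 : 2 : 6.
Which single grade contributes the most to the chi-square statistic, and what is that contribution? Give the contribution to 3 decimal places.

Ratio total = 10. Expected counts: 200×2/10 = 40, 200×2/10 = 40, 200×6/10 = 120.
A: (14 − 40)²/40 = 676/40 = 16.9000
B: (49 − 40)²/40 = 81/40 = 2.0250
C: (137 − 120)²/120 = 289/120 = 2.4083
The largest term is for A: 16.900.

A, 16.900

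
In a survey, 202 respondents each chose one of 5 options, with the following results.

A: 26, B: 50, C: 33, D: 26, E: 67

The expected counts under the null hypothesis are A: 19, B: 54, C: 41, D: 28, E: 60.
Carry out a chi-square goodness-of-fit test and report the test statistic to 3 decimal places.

A: (26 − 19)²/19 = 49/19 = 2.5789
B: (50 − 54)²/54 = 16/54 = 0.2963
C: (33 − 41)²/41 = 64/41 = 1.5610
D: (26 − 28)²/28 = 4/28 = 0.1429
E: (67 − 60)²/60 = 49/60 = 0.8167
Sum = 5.396

5.396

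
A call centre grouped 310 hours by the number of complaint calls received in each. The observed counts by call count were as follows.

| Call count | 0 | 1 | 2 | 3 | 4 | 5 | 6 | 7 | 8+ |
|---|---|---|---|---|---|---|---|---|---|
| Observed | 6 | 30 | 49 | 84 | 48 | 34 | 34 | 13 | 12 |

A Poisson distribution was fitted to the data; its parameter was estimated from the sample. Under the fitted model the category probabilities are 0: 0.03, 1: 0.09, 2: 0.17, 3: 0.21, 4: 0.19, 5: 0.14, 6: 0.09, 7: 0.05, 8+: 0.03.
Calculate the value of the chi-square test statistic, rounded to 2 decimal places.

Expected counts E_i = n·p_i: 310×0.03 = 9.3, 310×0.09 = 27.9, 310×0.17 = 52.7, 310×0.21 = 65.1, 310×0.19 = 58.9, 310×0.14 = 43.4, 310×0.09 = 27.9, 310×0.05 = 15.5, 310×0.03 = 9.3.
cat         O        E   (O−E)²/E
0           6      9.3      1.171
1          30     27.9      0.158
2          49     52.7      0.260
3          84     65.1      5.487
4          48     58.9      2.017
5          34     43.4      2.036
6          34     27.9      1.334
7          13     15.5      0.403
8+         12      9.3      0.784
Sum = 13.65

13.65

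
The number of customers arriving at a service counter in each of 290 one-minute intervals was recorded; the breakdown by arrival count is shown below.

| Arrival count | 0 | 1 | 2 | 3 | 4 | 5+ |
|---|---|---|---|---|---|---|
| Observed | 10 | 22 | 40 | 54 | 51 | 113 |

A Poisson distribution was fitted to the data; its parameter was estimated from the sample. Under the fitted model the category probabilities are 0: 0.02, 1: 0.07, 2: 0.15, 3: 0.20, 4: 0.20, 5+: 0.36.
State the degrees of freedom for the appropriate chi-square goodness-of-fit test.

4

There are k = 6 categories and 1 parameter estimated from the data, so df = 6 − 1 − 1 = 4.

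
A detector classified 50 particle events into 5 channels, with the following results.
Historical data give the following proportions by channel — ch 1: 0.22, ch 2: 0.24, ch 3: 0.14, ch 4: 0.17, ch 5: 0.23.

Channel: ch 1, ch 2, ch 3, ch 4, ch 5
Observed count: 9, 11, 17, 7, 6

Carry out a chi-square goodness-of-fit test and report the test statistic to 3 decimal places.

17.628

Expected counts E_i = n·p_i: 50×0.22 = 11, 50×0.24 = 12, 50×0.14 = 7, 50×0.17 = 8.5, 50×0.23 = 11.5.
cat         O        E   (O−E)²/E
ch 1        9       11     0.3636
ch 2       11       12     0.0833
ch 3       17        7    14.2857
ch 4        7      8.5     0.2647
ch 5        6     11.5     2.6304
Sum = 17.628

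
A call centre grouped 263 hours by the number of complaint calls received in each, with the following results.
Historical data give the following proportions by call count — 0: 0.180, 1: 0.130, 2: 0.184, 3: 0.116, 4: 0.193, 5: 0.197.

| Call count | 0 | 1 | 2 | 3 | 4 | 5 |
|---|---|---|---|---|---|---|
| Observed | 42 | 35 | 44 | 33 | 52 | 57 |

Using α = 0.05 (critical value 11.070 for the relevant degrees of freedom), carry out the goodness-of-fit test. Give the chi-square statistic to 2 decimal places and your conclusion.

Expected counts E_i = n·p_i: 263×0.180 = 47.34, 263×0.130 = 34.19, 263×0.184 = 48.392, 263×0.116 = 30.508, 263×0.193 = 50.759, 263×0.197 = 51.811.
χ² = (42−47.34)²/47.34 + (35−34.19)²/34.19 + (44−48.392)²/48.392 + (33−30.508)²/30.508 + (52−50.759)²/50.759 + (57−51.811)²/51.811
   = 0.602 + 0.019 + 0.399 + 0.204 + 0.030 + 0.520
Sum = 1.77
df = 5. Since 1.77 < 11.070, we do not reject H₀.

1.77; do not reject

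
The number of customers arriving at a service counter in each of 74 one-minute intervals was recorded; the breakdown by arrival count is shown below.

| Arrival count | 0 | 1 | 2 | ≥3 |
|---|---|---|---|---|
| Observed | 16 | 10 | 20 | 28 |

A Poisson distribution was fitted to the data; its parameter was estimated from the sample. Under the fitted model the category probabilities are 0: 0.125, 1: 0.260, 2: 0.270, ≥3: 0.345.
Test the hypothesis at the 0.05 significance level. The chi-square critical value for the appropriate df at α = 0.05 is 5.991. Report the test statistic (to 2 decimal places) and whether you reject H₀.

Expected counts E_i = n·p_i: 74×0.125 = 9.25, 74×0.260 = 19.24, 74×0.270 = 19.98, 74×0.345 = 25.53.
cat         O        E   (O−E)²/E
0          16     9.25      4.926
1          10    19.24      4.438
2          20    19.98      0.000
≥3         28    25.53      0.239
Sum = 9.60
df = 2. Since 9.60 > 5.991, we reject H₀.

9.60; reject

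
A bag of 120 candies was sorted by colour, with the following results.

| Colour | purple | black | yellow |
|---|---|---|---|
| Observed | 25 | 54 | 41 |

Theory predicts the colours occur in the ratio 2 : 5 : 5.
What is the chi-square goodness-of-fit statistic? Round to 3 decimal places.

Ratio total = 12. Expected counts: 120×2/12 = 20, 120×5/12 = 50, 120×5/12 = 50.
cat         O        E   (O−E)²/E
purple     25       20     1.2500
black      54       50     0.3200
yellow     41       50     1.6200
Sum = 3.190

3.190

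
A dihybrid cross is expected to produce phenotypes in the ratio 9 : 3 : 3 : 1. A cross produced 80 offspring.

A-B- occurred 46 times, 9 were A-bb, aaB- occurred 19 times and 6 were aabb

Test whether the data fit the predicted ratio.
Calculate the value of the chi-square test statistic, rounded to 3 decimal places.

3.689

Ratio total = 16. Expected counts: 80×9/16 = 45, 80×3/16 = 15, 80×3/16 = 15, 80×1/16 = 5.
A-B-: (46 − 45)²/45 = 1/45 = 0.0222
A-bb: (9 − 15)²/15 = 36/15 = 2.4000
aaB-: (19 − 15)²/15 = 16/15 = 1.0667
aabb: (6 − 5)²/5 = 1/5 = 0.2000
Sum = 3.689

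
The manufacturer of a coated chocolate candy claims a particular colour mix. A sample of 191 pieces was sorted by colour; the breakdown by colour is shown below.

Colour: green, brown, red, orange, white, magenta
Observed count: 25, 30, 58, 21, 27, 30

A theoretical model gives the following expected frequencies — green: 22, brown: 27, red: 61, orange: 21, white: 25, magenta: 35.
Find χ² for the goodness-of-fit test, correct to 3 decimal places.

1.764

cat          O        E   (O−E)²/E
green       25       22     0.4091
brown       30       27     0.3333
red         58       61     0.1475
orange      21       21     0.0000
white       27       25     0.1600
magenta     30       35     0.7143
Sum = 1.764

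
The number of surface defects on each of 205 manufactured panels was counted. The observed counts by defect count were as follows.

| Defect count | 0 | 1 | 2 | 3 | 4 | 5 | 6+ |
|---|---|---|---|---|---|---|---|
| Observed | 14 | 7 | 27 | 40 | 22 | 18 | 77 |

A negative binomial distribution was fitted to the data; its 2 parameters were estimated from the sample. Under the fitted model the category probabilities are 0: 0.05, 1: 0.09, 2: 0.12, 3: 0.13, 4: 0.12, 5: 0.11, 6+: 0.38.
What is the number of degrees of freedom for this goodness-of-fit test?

4

There are k = 7 categories and 2 parameters estimated from the data, so df = 7 − 1 − 2 = 4.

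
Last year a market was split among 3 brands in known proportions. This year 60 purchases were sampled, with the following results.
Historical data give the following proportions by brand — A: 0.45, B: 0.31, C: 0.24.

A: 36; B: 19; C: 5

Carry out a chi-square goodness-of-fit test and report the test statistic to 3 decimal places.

Expected counts E_i = n·p_i: 60×0.45 = 27, 60×0.31 = 18.6, 60×0.24 = 14.4.
cat         O        E   (O−E)²/E
A          36       27     3.0000
B          19     18.6     0.0086
C           5     14.4     6.1361
Sum = 9.145

9.145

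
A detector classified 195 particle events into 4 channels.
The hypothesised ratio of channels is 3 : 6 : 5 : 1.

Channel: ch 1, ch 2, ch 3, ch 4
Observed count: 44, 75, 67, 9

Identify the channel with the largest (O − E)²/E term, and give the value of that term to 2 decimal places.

Ratio total = 15. Expected counts: 195×3/15 = 39, 195×6/15 = 78, 195×5/15 = 65, 195×1/15 = 13.
χ² = (44−39)²/39 + (75−78)²/78 + (67−65)²/65 + (9−13)²/13
   = 0.641 + 0.115 + 0.062 + 1.231
The largest term is for ch 4: 1.23.

ch 4, 1.23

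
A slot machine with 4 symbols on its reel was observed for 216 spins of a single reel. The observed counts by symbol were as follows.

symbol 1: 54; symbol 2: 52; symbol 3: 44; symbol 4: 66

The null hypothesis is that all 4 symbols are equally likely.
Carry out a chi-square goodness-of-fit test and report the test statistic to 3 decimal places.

4.593

Expected count for each of the 4 categories: 216/4 = 54.
χ² = (54−54)²/54 + (52−54)²/54 + (44−54)²/54 + (66−54)²/54
   = 0.0000 + 0.0741 + 1.8519 + 2.6667
Sum = 4.593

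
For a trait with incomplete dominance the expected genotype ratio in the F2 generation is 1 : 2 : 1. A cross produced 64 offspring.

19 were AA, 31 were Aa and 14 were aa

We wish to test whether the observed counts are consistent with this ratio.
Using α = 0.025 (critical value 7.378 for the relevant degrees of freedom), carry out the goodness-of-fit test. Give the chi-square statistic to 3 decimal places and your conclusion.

Ratio total = 4. Expected counts: 64×1/4 = 16, 64×2/4 = 32, 64×1/4 = 16.
cat         O        E   (O−E)²/E
AA         19       16     0.5625
Aa         31       32     0.0313
aa         14       16     0.2500
Sum = 0.844
df = 2. Since 0.844 < 7.378, we do not reject H₀.

0.844; do not reject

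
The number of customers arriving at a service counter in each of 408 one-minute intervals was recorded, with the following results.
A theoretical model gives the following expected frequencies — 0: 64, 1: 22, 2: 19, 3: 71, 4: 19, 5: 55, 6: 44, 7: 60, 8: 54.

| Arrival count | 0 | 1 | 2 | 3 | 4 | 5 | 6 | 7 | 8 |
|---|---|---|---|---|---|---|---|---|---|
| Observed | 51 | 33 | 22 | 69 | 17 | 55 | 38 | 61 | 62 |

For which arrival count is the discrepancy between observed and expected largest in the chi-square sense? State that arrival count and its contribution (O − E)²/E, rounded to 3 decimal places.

0: (51 − 64)²/64 = 169/64 = 2.6406
1: (33 − 22)²/22 = 121/22 = 5.5000
2: (22 − 19)²/19 = 9/19 = 0.4737
3: (69 − 71)²/71 = 4/71 = 0.0563
4: (17 − 19)²/19 = 4/19 = 0.2105
5: (55 − 55)²/55 = 0/55 = 0.0000
6: (38 − 44)²/44 = 36/44 = 0.8182
7: (61 − 60)²/60 = 1/60 = 0.0167
8: (62 − 54)²/54 = 64/54 = 1.1852
The largest term is for 1: 5.500.

1, 5.500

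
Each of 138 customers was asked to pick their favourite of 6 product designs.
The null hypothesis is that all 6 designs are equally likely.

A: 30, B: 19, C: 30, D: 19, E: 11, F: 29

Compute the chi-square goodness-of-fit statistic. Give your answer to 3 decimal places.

Under H₀ each category has probability 1/6, so each expected count is 138/6 = 23.
χ² = (30−23)²/23 + (19−23)²/23 + (30−23)²/23 + (19−23)²/23 + (11−23)²/23 + (29−23)²/23
   = 2.1304 + 0.6957 + 2.1304 + 0.6957 + 6.2609 + 1.5652
Sum = 13.478

13.478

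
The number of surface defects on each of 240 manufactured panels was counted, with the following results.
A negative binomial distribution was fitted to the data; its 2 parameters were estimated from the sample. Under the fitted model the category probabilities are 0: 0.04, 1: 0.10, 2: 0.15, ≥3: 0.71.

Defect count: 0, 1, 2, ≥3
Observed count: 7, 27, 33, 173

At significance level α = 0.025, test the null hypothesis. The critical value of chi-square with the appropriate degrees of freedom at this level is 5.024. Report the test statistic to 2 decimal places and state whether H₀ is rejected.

Expected counts E_i = n·p_i: 240×0.04 = 9.6, 240×0.10 = 24, 240×0.15 = 36, 240×0.71 = 170.4.
0: (7 − 9.6)²/9.6 = 6.76/9.6 = 0.704
1: (27 − 24)²/24 = 9/24 = 0.375
2: (33 − 36)²/36 = 9/36 = 0.250
≥3: (173 − 170.4)²/170.4 = 6.76/170.4 = 0.040
Sum = 1.37
df = 1. Since 1.37 < 5.024, we do not reject H₀.

1.37; do not reject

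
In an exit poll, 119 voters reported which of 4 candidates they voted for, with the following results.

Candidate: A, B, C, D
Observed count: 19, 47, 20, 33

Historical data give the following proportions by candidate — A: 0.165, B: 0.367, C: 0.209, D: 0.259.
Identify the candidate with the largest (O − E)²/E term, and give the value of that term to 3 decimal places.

Expected counts E_i = n·p_i: 119×0.165 = 19.635, 119×0.367 = 43.673, 119×0.209 = 24.871, 119×0.259 = 30.821.
cat         O        E   (O−E)²/E
A          19   19.635     0.0205
B          47   43.673     0.2535
C          20   24.871     0.9540
D          33   30.821     0.1541
The largest term is for C: 0.954.

C, 0.954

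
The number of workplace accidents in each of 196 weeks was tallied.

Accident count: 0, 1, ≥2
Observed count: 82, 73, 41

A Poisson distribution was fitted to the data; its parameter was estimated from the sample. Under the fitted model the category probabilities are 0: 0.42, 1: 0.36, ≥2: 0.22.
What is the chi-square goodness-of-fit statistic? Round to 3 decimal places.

Expected counts E_i = n·p_i: 196×0.42 = 82.32, 196×0.36 = 70.56, 196×0.22 = 43.12.
0: (82 − 82.32)²/82.32 = 0.1024/82.32 = 0.0012
1: (73 − 70.56)²/70.56 = 5.9536/70.56 = 0.0844
≥2: (41 − 43.12)²/43.12 = 4.4944/43.12 = 0.1042
Sum = 0.190

0.190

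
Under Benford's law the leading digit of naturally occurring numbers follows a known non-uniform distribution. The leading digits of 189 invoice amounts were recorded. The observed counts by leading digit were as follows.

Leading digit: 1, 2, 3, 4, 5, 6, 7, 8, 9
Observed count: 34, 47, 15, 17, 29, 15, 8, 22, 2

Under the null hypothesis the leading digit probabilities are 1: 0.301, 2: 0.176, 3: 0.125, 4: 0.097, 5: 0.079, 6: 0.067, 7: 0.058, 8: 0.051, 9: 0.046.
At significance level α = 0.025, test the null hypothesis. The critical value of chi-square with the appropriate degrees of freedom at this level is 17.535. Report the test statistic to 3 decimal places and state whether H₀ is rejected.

53.621; reject

Expected counts E_i = n·p_i: 189×0.301 = 56.889, 189×0.176 = 33.264, 189×0.125 = 23.625, 189×0.097 = 18.333, 189×0.079 = 14.931, 189×0.067 = 12.663, 189×0.058 = 10.962, 189×0.051 = 9.639, 189×0.046 = 8.694.
χ² = (34−56.889)²/56.889 + (47−33.264)²/33.264 + (15−23.625)²/23.625 + (17−18.333)²/18.333 + (29−14.931)²/14.931 + (15−12.663)²/12.663 + (8−10.962)²/10.962 + (22−9.639)²/9.639 + (2−8.694)²/8.694
   = 9.2093 + 5.6721 + 3.1488 + 0.0969 + 13.2568 + 0.4313 + 0.8004 + 15.8517 + 5.1541
Sum = 53.621
df = 8. Since 53.621 > 17.535, we reject H₀.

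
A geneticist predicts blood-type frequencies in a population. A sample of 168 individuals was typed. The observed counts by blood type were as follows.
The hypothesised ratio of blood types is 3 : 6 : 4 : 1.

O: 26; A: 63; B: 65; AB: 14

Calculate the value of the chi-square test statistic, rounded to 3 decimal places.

Ratio total = 14. Expected counts: 168×3/14 = 36, 168×6/14 = 72, 168×4/14 = 48, 168×1/14 = 12.
O: (26 − 36)²/36 = 100/36 = 2.7778
A: (63 − 72)²/72 = 81/72 = 1.1250
B: (65 − 48)²/48 = 289/48 = 6.0208
AB: (14 − 12)²/12 = 4/12 = 0.3333
Sum = 10.257

10.257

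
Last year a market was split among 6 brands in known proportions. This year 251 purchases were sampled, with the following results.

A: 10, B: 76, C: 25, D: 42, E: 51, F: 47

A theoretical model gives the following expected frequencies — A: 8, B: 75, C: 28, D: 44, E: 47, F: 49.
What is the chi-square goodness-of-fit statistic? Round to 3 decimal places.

A: (10 − 8)²/8 = 4/8 = 0.5000
B: (76 − 75)²/75 = 1/75 = 0.0133
C: (25 − 28)²/28 = 9/28 = 0.3214
D: (42 − 44)²/44 = 4/44 = 0.0909
E: (51 − 47)²/47 = 16/47 = 0.3404
F: (47 − 49)²/49 = 4/49 = 0.0816
Sum = 1.348

1.348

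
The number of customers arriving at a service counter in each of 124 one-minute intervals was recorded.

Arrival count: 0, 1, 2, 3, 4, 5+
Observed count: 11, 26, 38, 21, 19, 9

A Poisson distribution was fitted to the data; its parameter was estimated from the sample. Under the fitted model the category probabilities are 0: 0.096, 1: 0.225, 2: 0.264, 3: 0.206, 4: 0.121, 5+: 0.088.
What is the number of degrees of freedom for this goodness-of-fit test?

There are k = 6 categories and 1 parameter estimated from the data, so df = 6 − 1 − 1 = 4.

4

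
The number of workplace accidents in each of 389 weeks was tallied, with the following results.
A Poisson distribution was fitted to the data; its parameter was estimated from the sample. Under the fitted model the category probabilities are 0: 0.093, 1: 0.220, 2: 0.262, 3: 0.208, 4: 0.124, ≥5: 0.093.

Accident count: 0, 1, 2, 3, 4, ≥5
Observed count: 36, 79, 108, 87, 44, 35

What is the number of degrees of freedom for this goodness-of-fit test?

There are k = 6 categories and 1 parameter estimated from the data, so df = 6 − 1 − 1 = 4.

4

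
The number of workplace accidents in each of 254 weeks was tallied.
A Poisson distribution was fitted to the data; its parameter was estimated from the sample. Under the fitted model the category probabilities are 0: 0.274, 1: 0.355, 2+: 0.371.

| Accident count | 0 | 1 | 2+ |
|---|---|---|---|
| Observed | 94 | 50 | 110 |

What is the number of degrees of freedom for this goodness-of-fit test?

1

There are k = 3 categories and 1 parameter estimated from the data, so df = 3 − 1 − 1 = 1.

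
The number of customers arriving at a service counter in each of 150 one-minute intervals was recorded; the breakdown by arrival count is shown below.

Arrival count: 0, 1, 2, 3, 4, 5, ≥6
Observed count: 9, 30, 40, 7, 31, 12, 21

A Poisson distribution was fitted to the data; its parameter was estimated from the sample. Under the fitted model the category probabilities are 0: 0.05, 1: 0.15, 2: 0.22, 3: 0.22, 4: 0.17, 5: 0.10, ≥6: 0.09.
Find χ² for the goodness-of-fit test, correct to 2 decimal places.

30.72

Expected counts E_i = n·p_i: 150×0.05 = 7.5, 150×0.15 = 22.5, 150×0.22 = 33, 150×0.22 = 33, 150×0.17 = 25.5, 150×0.10 = 15, 150×0.09 = 13.5.
0: (9 − 7.5)²/7.5 = 2.25/7.5 = 0.300
1: (30 − 22.5)²/22.5 = 56.25/22.5 = 2.500
2: (40 − 33)²/33 = 49/33 = 1.485
3: (7 − 33)²/33 = 676/33 = 20.485
4: (31 − 25.5)²/25.5 = 30.25/25.5 = 1.186
5: (12 − 15)²/15 = 9/15 = 0.600
≥6: (21 − 13.5)²/13.5 = 56.25/13.5 = 4.167
Sum = 30.72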